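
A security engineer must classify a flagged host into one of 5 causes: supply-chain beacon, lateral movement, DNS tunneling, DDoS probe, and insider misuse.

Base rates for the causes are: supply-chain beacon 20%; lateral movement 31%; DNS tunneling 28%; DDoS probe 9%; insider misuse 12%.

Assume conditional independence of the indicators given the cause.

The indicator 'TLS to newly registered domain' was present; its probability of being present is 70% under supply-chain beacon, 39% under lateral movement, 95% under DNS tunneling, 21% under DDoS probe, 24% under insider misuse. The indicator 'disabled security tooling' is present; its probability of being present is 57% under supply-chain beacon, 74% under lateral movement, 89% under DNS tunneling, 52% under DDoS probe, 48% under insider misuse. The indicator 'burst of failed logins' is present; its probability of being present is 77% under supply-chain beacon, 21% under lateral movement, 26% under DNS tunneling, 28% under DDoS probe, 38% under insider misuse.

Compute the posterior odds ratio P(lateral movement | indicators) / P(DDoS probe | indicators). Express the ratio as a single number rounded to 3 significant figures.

6.83

The normalizing constant cancels in an odds ratio, so compute prior × likelihood for the two hypotheses only:
  lateral movement: 0.31 × 0.39 × 0.74 × 0.21 = 0.018788
  DDoS probe: 0.09 × 0.21 × 0.52 × 0.28 = 0.0027518
Odds(lateral movement : DDoS probe) = 0.018788 / 0.0027518 ≈ 6.83.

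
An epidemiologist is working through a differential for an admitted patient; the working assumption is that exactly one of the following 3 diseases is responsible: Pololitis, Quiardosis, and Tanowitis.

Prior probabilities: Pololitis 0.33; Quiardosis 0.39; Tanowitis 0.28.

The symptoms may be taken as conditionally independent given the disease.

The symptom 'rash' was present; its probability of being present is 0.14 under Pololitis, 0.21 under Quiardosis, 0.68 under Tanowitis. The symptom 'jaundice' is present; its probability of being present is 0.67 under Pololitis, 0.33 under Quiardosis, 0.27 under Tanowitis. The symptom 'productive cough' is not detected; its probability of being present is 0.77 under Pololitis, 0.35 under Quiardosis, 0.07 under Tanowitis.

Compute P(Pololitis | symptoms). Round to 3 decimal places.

Multiply each prior by the joint likelihood of the symptom pattern (using 1 − P(present | H) for each absent symptom):
  Pololitis: 0.33 × 0.14 × 0.67 × (1 − 0.77) = 0.0071194
  Quiardosis: 0.39 × 0.21 × 0.33 × (1 − 0.35) = 0.017568
  Tanowitis: 0.28 × 0.68 × 0.27 × (1 − 0.07) = 0.047809
The unnormalized weights sum to 0.072496.
P(Pololitis | evidence) = 0.0071194 / 0.072496 ≈ 0.098.

0.098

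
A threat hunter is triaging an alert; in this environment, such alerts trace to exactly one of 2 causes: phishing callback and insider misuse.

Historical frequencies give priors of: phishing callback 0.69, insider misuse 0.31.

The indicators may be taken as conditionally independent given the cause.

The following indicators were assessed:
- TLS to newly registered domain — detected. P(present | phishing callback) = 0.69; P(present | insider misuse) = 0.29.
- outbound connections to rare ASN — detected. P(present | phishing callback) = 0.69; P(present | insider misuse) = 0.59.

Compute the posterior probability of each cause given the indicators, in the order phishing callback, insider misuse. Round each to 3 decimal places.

For each hypothesis, the unnormalized posterior weight is prior × product of the indicator likelihoods:
  phishing callback: 0.69 × 0.69 × 0.69 = 0.32851
  insider misuse: 0.31 × 0.29 × 0.59 = 0.053041
The unnormalized weights sum to 0.38155.
P(phishing callback | evidence) = 0.32851 / 0.38155 ≈ 0.861
P(insider misuse | evidence) = 0.053041 / 0.38155 ≈ 0.139

0.861, 0.139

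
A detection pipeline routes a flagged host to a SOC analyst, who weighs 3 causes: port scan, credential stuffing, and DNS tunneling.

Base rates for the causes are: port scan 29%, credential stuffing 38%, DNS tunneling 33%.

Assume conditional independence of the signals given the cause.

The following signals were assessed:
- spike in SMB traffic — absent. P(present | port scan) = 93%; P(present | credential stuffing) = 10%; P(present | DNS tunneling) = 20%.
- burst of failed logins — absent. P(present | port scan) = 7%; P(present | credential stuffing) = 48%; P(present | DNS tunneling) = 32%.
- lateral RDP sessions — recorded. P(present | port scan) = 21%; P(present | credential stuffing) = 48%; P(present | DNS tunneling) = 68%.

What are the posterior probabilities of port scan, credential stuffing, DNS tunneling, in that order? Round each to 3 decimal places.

0.019, 0.404, 0.577

By Bayes' rule with conditional independence, the unnormalized weight for each hypothesis is prior × ∏ likelihoods (using 1 − P(present | H) for each absent signal):
  port scan: 0.29 × (1 − 0.93) × (1 − 0.07) × 0.21 = 0.0039646
  credential stuffing: 0.38 × (1 − 0.10) × (1 − 0.48) × 0.48 = 0.085363
  DNS tunneling: 0.33 × (1 − 0.20) × (1 − 0.32) × 0.68 = 0.12207
Marginal likelihood of the evidence = 0.2114.
P(port scan | evidence) = 0.0039646 / 0.2114 ≈ 0.019
P(credential stuffing | evidence) = 0.085363 / 0.2114 ≈ 0.404
P(DNS tunneling | evidence) = 0.12207 / 0.2114 ≈ 0.577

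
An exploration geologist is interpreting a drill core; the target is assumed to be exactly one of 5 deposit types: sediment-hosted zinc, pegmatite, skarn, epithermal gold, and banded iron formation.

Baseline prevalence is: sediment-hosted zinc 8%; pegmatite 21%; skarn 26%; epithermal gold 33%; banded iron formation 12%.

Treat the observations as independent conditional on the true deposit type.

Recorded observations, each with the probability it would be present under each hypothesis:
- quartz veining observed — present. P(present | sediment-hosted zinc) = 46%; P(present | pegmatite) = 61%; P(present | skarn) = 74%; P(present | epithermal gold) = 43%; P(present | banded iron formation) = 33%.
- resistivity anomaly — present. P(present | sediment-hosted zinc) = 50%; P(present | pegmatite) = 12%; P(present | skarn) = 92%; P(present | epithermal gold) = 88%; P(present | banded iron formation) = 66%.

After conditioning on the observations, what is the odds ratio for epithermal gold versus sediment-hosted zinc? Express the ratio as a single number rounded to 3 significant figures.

Unnormalized posterior weight (prior times the observation likelihoods) for each of the two hypotheses:
  epithermal gold: 0.33 × 0.43 × 0.88 = 0.12487
  sediment-hosted zinc: 0.08 × 0.46 × 0.50 = 0.0184
Posterior odds = 0.12487 / 0.0184 ≈ 6.79.

6.79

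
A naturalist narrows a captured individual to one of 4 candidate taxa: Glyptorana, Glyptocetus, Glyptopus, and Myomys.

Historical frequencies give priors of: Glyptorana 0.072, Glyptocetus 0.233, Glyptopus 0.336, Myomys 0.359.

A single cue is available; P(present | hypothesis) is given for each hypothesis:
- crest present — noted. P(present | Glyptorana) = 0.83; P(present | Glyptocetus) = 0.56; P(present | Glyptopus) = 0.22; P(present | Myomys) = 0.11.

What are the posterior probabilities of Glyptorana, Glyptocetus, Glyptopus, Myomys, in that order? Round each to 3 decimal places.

For each hypothesis, the unnormalized posterior weight is prior × likelihood:
  Glyptorana: 0.072 × 0.83 = 0.05976
  Glyptocetus: 0.233 × 0.56 = 0.13048
  Glyptopus: 0.336 × 0.22 = 0.07392
  Myomys: 0.359 × 0.11 = 0.03949
The unnormalized weights sum to 0.30365.
P(Glyptorana | evidence) = 0.05976 / 0.30365 ≈ 0.197
P(Glyptocetus | evidence) = 0.13048 / 0.30365 ≈ 0.430
P(Glyptopus | evidence) = 0.07392 / 0.30365 ≈ 0.243
P(Myomys | evidence) = 0.03949 / 0.30365 ≈ 0.130

0.197, 0.430, 0.243, 0.130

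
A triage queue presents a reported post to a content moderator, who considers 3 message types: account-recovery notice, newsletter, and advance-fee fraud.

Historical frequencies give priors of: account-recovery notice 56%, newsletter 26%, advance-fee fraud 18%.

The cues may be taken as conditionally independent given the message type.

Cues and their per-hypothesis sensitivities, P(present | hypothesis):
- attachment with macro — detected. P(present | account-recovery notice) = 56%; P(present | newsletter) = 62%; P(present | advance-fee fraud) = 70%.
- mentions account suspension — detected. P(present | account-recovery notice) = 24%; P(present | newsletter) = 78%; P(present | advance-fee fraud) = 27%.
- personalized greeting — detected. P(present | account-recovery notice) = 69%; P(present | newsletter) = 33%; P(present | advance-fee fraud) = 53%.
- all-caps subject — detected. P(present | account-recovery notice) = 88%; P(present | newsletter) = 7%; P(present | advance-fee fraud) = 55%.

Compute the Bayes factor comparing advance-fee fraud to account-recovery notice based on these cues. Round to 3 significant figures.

0.675

Take the product of per-cue likelihoods under each hypothesis, then divide.
  advance-fee fraud: 0.70 × 0.27 × 0.53 × 0.55 = 0.055094
  account-recovery notice: 0.56 × 0.24 × 0.69 × 0.88 = 0.081608
Bayes factor = 0.055094 / 0.081608 ≈ 0.675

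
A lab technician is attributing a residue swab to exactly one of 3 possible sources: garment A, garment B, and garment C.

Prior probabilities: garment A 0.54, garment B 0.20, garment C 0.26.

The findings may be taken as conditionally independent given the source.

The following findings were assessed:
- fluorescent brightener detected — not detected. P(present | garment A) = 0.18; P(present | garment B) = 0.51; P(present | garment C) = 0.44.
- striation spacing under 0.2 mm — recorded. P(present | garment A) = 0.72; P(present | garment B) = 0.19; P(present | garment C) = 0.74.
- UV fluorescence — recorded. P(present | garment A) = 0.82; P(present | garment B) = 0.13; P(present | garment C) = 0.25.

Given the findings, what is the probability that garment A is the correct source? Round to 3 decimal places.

For each hypothesis, the unnormalized posterior weight is prior × product of the finding likelihoods (using 1 − P(present | H) for each absent finding):
  garment A: 0.54 × (1 − 0.18) × 0.72 × 0.82 = 0.26143
  garment B: 0.20 × (1 − 0.51) × 0.19 × 0.13 = 0.0024206
  garment C: 0.26 × (1 − 0.44) × 0.74 × 0.25 = 0.026936
Marginal likelihood of the evidence = 0.29079.
P(garment A | evidence) = 0.26143 / 0.29079 ≈ 0.899.

0.899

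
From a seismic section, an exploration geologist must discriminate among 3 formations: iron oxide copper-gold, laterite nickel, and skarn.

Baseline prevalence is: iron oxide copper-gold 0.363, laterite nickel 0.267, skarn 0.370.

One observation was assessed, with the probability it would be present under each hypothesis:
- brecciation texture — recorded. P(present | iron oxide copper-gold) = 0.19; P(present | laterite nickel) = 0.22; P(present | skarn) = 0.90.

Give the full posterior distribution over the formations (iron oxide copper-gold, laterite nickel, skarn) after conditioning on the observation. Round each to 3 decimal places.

Multiply each prior by the likelihood of the observation:
  iron oxide copper-gold: 0.363 × 0.19 = 0.06897
  laterite nickel: 0.267 × 0.22 = 0.05874
  skarn: 0.370 × 0.90 = 0.333
Normalizing constant Z = 0.06897 + 0.05874 + 0.333 = 0.46071.
P(iron oxide copper-gold | evidence) = 0.06897 / 0.46071 ≈ 0.150
P(laterite nickel | evidence) = 0.05874 / 0.46071 ≈ 0.127
P(skarn | evidence) = 0.333 / 0.46071 ≈ 0.723

0.150, 0.127, 0.723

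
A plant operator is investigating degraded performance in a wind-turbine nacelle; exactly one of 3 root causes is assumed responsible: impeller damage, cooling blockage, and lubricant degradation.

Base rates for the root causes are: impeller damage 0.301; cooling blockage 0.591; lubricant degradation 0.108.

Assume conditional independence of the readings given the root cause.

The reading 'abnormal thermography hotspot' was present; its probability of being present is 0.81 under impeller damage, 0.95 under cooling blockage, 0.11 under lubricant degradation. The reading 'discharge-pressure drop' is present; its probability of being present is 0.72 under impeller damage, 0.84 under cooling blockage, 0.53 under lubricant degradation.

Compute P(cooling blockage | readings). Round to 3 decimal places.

0.722

By Bayes' rule with conditional independence, the unnormalized weight for each hypothesis is prior × ∏ likelihoods:
  impeller damage: 0.301 × 0.81 × 0.72 = 0.17554
  cooling blockage: 0.591 × 0.95 × 0.84 = 0.47162
  lubricant degradation: 0.108 × 0.11 × 0.53 = 0.0062964
Marginal likelihood of the evidence = 0.65346.
P(cooling blockage | evidence) = 0.47162 / 0.65346 ≈ 0.722.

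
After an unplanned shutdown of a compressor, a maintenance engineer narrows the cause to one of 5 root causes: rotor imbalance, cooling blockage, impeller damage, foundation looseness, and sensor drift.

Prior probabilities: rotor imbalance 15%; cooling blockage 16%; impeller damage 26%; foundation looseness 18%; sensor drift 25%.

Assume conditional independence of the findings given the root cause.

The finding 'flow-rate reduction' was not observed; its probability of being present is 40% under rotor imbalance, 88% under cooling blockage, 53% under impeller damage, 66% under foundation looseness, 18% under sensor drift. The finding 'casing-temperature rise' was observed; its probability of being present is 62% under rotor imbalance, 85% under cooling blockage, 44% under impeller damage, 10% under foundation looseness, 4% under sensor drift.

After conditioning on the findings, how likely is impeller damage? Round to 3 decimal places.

0.383

Multiply each prior by the joint likelihood of the evidence pattern (using 1 − P(present | H) for each absent finding):
  rotor imbalance: 0.15 × (1 − 0.40) × 0.62 = 0.0558
  cooling blockage: 0.16 × (1 − 0.88) × 0.85 = 0.01632
  impeller damage: 0.26 × (1 − 0.53) × 0.44 = 0.053768
  foundation looseness: 0.18 × (1 − 0.66) × 0.10 = 0.00612
  sensor drift: 0.25 × (1 − 0.18) × 0.04 = 0.0082
Marginal likelihood of the evidence = 0.14021.
P(impeller damage | evidence) = 0.053768 / 0.14021 ≈ 0.383.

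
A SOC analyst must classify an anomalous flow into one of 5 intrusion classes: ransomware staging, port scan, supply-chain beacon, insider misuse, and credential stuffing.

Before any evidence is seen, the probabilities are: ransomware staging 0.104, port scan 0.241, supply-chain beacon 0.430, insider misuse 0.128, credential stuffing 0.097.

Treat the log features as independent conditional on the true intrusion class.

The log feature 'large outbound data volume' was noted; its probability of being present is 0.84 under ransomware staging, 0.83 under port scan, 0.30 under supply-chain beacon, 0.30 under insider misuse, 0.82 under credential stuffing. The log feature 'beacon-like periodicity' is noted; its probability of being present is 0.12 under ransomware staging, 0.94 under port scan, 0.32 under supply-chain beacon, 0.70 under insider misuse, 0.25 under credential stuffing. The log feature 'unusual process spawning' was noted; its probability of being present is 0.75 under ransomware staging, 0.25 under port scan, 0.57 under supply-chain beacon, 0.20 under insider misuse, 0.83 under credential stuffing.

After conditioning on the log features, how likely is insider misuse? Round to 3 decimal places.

0.054

Multiply each prior by the joint likelihood of the log feature pattern:
  ransomware staging: 0.104 × 0.84 × 0.12 × 0.75 = 0.0078624
  port scan: 0.241 × 0.83 × 0.94 × 0.25 = 0.047007
  supply-chain beacon: 0.430 × 0.30 × 0.32 × 0.57 = 0.02353
  insider misuse: 0.128 × 0.30 × 0.70 × 0.20 = 0.005376
  credential stuffing: 0.097 × 0.82 × 0.25 × 0.83 = 0.016505
Normalizing constant Z = 0.0078624 + 0.047007 + 0.02353 + 0.005376 + 0.016505 = 0.10028.
P(insider misuse | evidence) = 0.005376 / 0.10028 ≈ 0.054.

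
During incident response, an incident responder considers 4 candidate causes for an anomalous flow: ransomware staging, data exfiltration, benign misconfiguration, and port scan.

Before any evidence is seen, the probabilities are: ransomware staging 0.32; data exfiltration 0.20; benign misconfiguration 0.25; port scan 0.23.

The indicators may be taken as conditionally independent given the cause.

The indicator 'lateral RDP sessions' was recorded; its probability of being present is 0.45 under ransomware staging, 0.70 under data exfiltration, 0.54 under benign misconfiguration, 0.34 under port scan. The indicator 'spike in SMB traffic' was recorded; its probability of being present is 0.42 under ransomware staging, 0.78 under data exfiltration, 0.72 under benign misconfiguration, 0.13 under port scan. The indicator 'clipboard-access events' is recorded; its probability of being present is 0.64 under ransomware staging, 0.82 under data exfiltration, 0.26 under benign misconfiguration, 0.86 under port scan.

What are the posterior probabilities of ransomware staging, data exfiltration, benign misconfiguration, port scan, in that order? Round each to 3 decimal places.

By Bayes' rule with conditional independence, the unnormalized weight for each hypothesis is prior × ∏ likelihoods:
  ransomware staging: 0.32 × 0.45 × 0.42 × 0.64 = 0.038707
  data exfiltration: 0.20 × 0.70 × 0.78 × 0.82 = 0.089544
  benign misconfiguration: 0.25 × 0.54 × 0.72 × 0.26 = 0.025272
  port scan: 0.23 × 0.34 × 0.13 × 0.86 = 0.0087428
Normalizing constant Z = 0.038707 + 0.089544 + 0.025272 + 0.0087428 = 0.16227.
P(ransomware staging | evidence) = 0.038707 / 0.16227 ≈ 0.239
P(data exfiltration | evidence) = 0.089544 / 0.16227 ≈ 0.552
P(benign misconfiguration | evidence) = 0.025272 / 0.16227 ≈ 0.156
P(port scan | evidence) = 0.0087428 / 0.16227 ≈ 0.054

0.239, 0.552, 0.156, 0.054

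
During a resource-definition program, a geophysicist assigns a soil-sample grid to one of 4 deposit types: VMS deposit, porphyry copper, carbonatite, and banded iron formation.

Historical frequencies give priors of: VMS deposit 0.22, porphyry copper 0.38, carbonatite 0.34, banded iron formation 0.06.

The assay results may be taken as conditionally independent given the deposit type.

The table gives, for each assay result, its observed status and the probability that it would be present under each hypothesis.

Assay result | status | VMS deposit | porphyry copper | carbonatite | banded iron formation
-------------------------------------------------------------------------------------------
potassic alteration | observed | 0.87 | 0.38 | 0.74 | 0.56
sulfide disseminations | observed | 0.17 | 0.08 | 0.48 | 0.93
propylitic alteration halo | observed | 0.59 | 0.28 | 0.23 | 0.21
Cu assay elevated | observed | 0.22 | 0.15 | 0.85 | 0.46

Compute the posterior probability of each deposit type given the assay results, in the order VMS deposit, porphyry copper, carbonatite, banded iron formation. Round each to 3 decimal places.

For each hypothesis, the unnormalized posterior weight is prior × product of the assay result likelihoods:
  VMS deposit: 0.22 × 0.87 × 0.17 × 0.59 × 0.22 = 0.0042234
  porphyry copper: 0.38 × 0.38 × 0.08 × 0.28 × 0.15 = 0.00048518
  carbonatite: 0.34 × 0.74 × 0.48 × 0.23 × 0.85 = 0.02361
  banded iron formation: 0.06 × 0.56 × 0.93 × 0.21 × 0.46 = 0.0030186
Normalizing constant Z = 0.0042234 + 0.00048518 + 0.02361 + 0.0030186 = 0.031337.
P(VMS deposit | evidence) = 0.0042234 / 0.031337 ≈ 0.135
P(porphyry copper | evidence) = 0.00048518 / 0.031337 ≈ 0.015
P(carbonatite | evidence) = 0.02361 / 0.031337 ≈ 0.753
P(banded iron formation | evidence) = 0.0030186 / 0.031337 ≈ 0.096

0.135, 0.015, 0.753, 0.096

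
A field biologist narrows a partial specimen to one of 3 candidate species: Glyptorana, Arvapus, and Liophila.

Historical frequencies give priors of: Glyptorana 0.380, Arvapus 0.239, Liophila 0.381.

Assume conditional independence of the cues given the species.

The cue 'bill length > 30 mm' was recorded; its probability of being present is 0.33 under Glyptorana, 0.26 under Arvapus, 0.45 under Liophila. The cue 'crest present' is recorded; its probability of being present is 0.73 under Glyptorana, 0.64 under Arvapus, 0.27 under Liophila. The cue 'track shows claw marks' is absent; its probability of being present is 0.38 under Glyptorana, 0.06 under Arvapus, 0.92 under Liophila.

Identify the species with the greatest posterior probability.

Glyptorana

Multiply each prior by the joint likelihood of the cue pattern (using 1 − P(present | H) for each absent cue):
  Glyptorana: 0.380 × 0.33 × 0.73 × (1 − 0.38) = 0.056756
  Arvapus: 0.239 × 0.26 × 0.64 × (1 − 0.06) = 0.037383
  Liophila: 0.381 × 0.45 × 0.27 × (1 − 0.92) = 0.0037033
Normalizing constant Z = 0.056756 + 0.037383 + 0.0037033 = 0.097843.
P(Glyptorana | evidence) ≈ 0.056756 / 0.097843 ≈ 0.580
P(Arvapus | evidence) ≈ 0.037383 / 0.097843 ≈ 0.382
P(Liophila | evidence) ≈ 0.0037033 / 0.097843 ≈ 0.038
The largest is 0.580, so Glyptorana is most probable.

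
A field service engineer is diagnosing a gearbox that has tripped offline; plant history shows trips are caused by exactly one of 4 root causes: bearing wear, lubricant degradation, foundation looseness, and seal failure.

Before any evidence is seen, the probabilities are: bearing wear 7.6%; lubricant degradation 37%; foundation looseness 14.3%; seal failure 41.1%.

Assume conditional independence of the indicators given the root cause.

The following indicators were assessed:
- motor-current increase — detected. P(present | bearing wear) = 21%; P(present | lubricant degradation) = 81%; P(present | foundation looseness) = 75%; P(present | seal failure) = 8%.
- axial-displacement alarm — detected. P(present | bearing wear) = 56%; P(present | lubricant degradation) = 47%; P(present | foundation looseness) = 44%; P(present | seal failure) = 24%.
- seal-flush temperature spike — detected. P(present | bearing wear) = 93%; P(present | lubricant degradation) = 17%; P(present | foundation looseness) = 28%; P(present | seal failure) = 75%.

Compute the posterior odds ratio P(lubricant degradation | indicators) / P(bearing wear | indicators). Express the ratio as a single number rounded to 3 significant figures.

Unnormalized posterior weight (prior times the indicator likelihoods) for each of the two hypotheses:
  lubricant degradation: 0.370 × 0.81 × 0.47 × 0.17 = 0.023946
  bearing wear: 0.076 × 0.21 × 0.56 × 0.93 = 0.008312
Posterior odds = 0.023946 / 0.008312 ≈ 2.88.

2.88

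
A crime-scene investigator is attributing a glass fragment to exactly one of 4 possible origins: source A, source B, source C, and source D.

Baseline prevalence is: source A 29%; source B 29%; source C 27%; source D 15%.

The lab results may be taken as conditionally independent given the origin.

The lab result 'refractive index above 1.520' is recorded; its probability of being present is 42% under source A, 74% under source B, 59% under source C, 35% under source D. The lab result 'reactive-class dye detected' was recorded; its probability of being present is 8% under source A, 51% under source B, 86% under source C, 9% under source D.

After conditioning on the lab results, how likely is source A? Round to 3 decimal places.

0.037

For each hypothesis, the unnormalized posterior weight is prior × product of the lab result likelihoods:
  source A: 0.29 × 0.42 × 0.08 = 0.009744
  source B: 0.29 × 0.74 × 0.51 = 0.10945
  source C: 0.27 × 0.59 × 0.86 = 0.137
  source D: 0.15 × 0.35 × 0.09 = 0.004725
Normalizing constant Z = 0.009744 + 0.10945 + 0.137 + 0.004725 = 0.26091.
P(source A | evidence) = 0.009744 / 0.26091 ≈ 0.037.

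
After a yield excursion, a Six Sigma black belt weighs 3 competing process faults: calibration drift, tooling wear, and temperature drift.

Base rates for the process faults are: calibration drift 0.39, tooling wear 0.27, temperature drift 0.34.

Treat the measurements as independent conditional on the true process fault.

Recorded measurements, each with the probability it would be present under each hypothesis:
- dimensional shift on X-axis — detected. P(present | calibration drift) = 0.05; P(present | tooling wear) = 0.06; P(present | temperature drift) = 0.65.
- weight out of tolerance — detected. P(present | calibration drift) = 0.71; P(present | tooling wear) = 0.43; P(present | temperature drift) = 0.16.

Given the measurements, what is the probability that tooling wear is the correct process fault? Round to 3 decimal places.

By Bayes' rule with conditional independence, the unnormalized weight for each hypothesis is prior × ∏ likelihoods:
  calibration drift: 0.39 × 0.05 × 0.71 = 0.013845
  tooling wear: 0.27 × 0.06 × 0.43 = 0.006966
  temperature drift: 0.34 × 0.65 × 0.16 = 0.03536
The unnormalized weights sum to 0.056171.
P(tooling wear | evidence) = 0.006966 / 0.056171 ≈ 0.124.

0.124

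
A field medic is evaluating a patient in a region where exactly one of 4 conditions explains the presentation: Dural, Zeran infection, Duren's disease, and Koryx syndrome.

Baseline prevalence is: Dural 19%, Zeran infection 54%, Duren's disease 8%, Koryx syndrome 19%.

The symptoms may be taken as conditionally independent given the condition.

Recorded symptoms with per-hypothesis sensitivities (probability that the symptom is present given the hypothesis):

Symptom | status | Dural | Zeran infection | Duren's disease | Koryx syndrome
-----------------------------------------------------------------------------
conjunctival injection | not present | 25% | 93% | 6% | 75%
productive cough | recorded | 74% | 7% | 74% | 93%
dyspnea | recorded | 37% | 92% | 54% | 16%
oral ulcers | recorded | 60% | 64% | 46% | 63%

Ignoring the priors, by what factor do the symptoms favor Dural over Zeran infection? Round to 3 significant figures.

42.7

Take the product of per-symptom likelihoods under each hypothesis (using 1 − P(present | H) for each absent symptom), then divide.
  Dural: (1 − 0.25) × 0.74 × 0.37 × 0.60 = 0.12321
  Zeran infection: (1 − 0.93) × 0.07 × 0.92 × 0.64 = 0.0028851
Bayes factor = 0.12321 / 0.0028851 ≈ 42.7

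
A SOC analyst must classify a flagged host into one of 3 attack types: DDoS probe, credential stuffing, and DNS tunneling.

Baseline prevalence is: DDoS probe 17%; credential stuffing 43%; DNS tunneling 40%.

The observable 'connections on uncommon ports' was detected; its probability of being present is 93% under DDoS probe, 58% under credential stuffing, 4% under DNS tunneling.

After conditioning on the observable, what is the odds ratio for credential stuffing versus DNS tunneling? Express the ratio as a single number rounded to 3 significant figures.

15.6

Posterior odds equal prior odds times the likelihood ratio; only the two competing hypotheses matter.
  credential stuffing: 0.43 × 0.58 = 0.2494
  DNS tunneling: 0.40 × 0.04 = 0.016
Posterior odds = 0.2494 / 0.016 ≈ 15.6.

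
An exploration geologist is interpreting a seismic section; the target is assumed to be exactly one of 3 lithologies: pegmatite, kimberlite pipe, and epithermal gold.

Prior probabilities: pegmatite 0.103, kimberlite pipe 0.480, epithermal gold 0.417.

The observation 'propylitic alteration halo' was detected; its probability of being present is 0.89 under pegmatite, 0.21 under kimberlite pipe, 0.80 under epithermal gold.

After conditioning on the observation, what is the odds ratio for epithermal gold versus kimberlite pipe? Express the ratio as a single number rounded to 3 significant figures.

3.31

Posterior odds equal prior odds times the likelihood ratio; only the two competing hypotheses matter.
  epithermal gold: 0.417 × 0.80 = 0.3336
  kimberlite pipe: 0.480 × 0.21 = 0.1008
Posterior odds = 0.3336 / 0.1008 ≈ 3.31.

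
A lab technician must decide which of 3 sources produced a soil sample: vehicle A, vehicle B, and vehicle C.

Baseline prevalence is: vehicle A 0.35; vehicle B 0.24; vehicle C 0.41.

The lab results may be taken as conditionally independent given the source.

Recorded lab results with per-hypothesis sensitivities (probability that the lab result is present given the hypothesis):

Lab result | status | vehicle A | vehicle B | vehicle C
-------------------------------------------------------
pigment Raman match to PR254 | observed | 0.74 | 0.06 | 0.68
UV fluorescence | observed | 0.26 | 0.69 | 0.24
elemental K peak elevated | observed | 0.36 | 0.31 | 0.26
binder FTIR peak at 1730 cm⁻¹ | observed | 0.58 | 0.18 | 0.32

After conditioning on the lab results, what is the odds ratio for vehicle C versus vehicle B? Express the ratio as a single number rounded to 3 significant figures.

10.0

The normalizing constant cancels in an odds ratio, so compute prior × likelihood for the two hypotheses only:
  vehicle C: 0.41 × 0.68 × 0.24 × 0.26 × 0.32 = 0.0055671
  vehicle B: 0.24 × 0.06 × 0.69 × 0.31 × 0.18 = 0.00055443
Odds(vehicle C : vehicle B) = 0.0055671 / 0.00055443 ≈ 10.0.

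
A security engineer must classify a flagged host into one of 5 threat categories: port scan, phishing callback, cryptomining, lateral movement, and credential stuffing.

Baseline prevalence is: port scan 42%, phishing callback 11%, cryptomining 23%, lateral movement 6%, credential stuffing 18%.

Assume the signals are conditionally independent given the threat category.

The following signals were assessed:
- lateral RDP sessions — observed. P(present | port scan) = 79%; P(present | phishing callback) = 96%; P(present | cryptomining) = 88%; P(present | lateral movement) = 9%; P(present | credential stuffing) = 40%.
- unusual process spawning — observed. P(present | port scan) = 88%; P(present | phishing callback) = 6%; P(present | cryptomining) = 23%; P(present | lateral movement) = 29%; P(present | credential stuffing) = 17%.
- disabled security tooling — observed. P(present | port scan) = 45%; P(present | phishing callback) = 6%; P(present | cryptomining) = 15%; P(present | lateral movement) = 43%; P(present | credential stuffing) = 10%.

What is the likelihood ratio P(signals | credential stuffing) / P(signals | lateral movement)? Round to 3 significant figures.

0.606

Take the product of per-signal likelihoods under each hypothesis, then divide.
  credential stuffing: 0.40 × 0.17 × 0.10 = 0.0068
  lateral movement: 0.09 × 0.29 × 0.43 = 0.011223
Bayes factor = 0.0068 / 0.011223 ≈ 0.606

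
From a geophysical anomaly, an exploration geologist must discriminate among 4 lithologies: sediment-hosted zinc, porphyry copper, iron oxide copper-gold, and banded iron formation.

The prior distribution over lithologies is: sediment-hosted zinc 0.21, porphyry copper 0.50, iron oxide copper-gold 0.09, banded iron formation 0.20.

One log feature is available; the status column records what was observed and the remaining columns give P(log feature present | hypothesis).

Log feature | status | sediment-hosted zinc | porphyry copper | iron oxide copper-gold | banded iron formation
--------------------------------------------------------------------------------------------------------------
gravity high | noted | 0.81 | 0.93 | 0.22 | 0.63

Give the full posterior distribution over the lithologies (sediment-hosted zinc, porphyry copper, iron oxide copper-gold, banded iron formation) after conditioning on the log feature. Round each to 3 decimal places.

For each hypothesis, the unnormalized posterior weight is prior × likelihood:
  sediment-hosted zinc: 0.21 × 0.81 = 0.1701
  porphyry copper: 0.50 × 0.93 = 0.465
  iron oxide copper-gold: 0.09 × 0.22 = 0.0198
  banded iron formation: 0.20 × 0.63 = 0.126
Marginal likelihood of the evidence = 0.7809.
P(sediment-hosted zinc | evidence) = 0.1701 / 0.7809 ≈ 0.218
P(porphyry copper | evidence) = 0.465 / 0.7809 ≈ 0.595
P(iron oxide copper-gold | evidence) = 0.0198 / 0.7809 ≈ 0.025
P(banded iron formation | evidence) = 0.126 / 0.7809 ≈ 0.161

0.218, 0.595, 0.025, 0.161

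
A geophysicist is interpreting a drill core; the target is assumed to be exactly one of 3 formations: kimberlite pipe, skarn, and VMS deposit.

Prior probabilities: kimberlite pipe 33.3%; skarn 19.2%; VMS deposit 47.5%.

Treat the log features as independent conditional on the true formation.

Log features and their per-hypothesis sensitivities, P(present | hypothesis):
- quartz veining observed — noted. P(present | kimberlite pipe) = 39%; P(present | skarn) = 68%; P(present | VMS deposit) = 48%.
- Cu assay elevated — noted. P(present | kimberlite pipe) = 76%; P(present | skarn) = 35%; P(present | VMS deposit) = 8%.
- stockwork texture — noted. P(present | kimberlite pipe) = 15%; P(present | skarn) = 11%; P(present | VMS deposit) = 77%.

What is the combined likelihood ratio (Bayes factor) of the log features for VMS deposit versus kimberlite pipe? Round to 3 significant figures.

Joint likelihood of the log feature pattern under each hypothesis:
  VMS deposit: 0.48 × 0.08 × 0.77 = 0.029568
  kimberlite pipe: 0.39 × 0.76 × 0.15 = 0.04446
Bayes factor = 0.029568 / 0.04446 ≈ 0.665

0.665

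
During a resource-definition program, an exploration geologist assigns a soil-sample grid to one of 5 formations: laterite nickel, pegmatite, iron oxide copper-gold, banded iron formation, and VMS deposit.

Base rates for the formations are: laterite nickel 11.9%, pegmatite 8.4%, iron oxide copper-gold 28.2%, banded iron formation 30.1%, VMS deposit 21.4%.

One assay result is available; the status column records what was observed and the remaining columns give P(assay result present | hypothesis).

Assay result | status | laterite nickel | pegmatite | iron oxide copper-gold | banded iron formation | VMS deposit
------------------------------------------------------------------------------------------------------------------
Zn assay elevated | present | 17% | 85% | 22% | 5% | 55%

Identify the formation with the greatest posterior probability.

By Bayes' rule, the unnormalized weight for each hypothesis is prior × likelihood:
  laterite nickel: 0.119 × 0.17 = 0.02023
  pegmatite: 0.084 × 0.85 = 0.0714
  iron oxide copper-gold: 0.282 × 0.22 = 0.06204
  banded iron formation: 0.301 × 0.05 = 0.01505
  VMS deposit: 0.214 × 0.55 = 0.1177
Normalizing constant Z = 0.02023 + 0.0714 + 0.06204 + 0.01505 + 0.1177 = 0.28642.
P(laterite nickel | evidence) ≈ 0.02023 / 0.28642 ≈ 0.071
P(pegmatite | evidence) ≈ 0.0714 / 0.28642 ≈ 0.249
P(iron oxide copper-gold | evidence) ≈ 0.06204 / 0.28642 ≈ 0.217
P(banded iron formation | evidence) ≈ 0.01505 / 0.28642 ≈ 0.053
P(VMS deposit | evidence) ≈ 0.1177 / 0.28642 ≈ 0.411
The largest is 0.411, so VMS deposit is most probable.

VMS deposit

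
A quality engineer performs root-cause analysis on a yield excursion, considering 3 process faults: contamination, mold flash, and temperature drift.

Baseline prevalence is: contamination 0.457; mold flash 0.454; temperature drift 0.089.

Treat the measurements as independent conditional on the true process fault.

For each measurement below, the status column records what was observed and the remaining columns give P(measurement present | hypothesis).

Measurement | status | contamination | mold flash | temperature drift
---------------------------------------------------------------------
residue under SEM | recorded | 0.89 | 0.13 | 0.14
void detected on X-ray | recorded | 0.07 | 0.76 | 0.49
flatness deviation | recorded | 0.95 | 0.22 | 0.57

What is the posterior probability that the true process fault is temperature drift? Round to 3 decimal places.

0.086

By Bayes' rule with conditional independence, the unnormalized weight for each hypothesis is prior × ∏ likelihoods:
  contamination: 0.457 × 0.89 × 0.07 × 0.95 = 0.027048
  mold flash: 0.454 × 0.13 × 0.76 × 0.22 = 0.0098681
  temperature drift: 0.089 × 0.14 × 0.49 × 0.57 = 0.0034801
The unnormalized weights sum to 0.040396.
P(temperature drift | evidence) = 0.0034801 / 0.040396 ≈ 0.086.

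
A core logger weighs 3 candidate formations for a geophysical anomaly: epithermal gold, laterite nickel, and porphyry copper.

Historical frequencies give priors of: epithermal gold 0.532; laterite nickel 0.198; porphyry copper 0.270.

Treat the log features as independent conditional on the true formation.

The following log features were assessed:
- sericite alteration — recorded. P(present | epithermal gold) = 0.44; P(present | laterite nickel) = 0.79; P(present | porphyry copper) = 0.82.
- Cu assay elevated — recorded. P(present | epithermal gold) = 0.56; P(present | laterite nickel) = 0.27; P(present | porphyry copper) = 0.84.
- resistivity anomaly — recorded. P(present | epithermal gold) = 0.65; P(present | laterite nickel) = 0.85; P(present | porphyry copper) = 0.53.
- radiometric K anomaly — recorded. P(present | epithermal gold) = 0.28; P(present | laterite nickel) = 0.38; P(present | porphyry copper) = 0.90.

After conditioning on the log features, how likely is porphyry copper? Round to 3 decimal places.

0.703

For each hypothesis, the unnormalized posterior weight is prior × product of the log feature likelihoods:
  epithermal gold: 0.532 × 0.44 × 0.56 × 0.65 × 0.28 = 0.023857
  laterite nickel: 0.198 × 0.79 × 0.27 × 0.85 × 0.38 = 0.013641
  porphyry copper: 0.270 × 0.82 × 0.84 × 0.53 × 0.90 = 0.088711
The unnormalized weights sum to 0.12621.
P(porphyry copper | evidence) = 0.088711 / 0.12621 ≈ 0.703.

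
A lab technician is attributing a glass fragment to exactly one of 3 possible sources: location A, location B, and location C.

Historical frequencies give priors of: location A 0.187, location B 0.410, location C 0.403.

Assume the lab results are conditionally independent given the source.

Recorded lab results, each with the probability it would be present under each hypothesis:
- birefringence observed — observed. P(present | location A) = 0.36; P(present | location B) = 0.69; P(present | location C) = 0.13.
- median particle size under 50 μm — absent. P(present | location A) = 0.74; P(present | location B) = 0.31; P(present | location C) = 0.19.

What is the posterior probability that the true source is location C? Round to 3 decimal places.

0.166

Multiply each prior by the joint likelihood of the lab result pattern (using 1 − P(present | H) for each absent lab result):
  location A: 0.187 × 0.36 × (1 − 0.74) = 0.017503
  location B: 0.410 × 0.69 × (1 − 0.31) = 0.1952
  location C: 0.403 × 0.13 × (1 − 0.19) = 0.042436
The unnormalized weights sum to 0.25514.
P(location C | evidence) = 0.042436 / 0.25514 ≈ 0.166.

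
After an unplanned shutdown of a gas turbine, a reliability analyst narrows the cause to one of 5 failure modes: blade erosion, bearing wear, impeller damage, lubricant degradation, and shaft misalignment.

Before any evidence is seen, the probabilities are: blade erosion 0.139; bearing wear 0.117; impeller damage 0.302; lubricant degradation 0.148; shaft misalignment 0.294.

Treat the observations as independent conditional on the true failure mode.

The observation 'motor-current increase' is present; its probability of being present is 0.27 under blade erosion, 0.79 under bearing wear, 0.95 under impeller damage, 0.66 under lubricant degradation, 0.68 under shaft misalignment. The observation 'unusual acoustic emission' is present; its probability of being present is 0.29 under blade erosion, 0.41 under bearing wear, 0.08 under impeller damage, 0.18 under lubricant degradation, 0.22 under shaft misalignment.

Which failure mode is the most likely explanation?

shaft misalignment

By Bayes' rule with conditional independence, the unnormalized weight for each hypothesis is prior × ∏ likelihoods:
  blade erosion: 0.139 × 0.27 × 0.29 = 0.010884
  bearing wear: 0.117 × 0.79 × 0.41 = 0.037896
  impeller damage: 0.302 × 0.95 × 0.08 = 0.022952
  lubricant degradation: 0.148 × 0.66 × 0.18 = 0.017582
  shaft misalignment: 0.294 × 0.68 × 0.22 = 0.043982
Marginal likelihood of the evidence = 0.1333.
P(blade erosion | evidence) ≈ 0.010884 / 0.1333 ≈ 0.082
P(bearing wear | evidence) ≈ 0.037896 / 0.1333 ≈ 0.284
P(impeller damage | evidence) ≈ 0.022952 / 0.1333 ≈ 0.172
P(lubricant degradation | evidence) ≈ 0.017582 / 0.1333 ≈ 0.132
P(shaft misalignment | evidence) ≈ 0.043982 / 0.1333 ≈ 0.330
The largest is 0.330, so shaft misalignment is most probable.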